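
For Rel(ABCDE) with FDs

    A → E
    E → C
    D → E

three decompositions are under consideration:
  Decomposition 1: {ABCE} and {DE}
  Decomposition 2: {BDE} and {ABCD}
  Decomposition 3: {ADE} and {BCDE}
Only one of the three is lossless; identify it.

Decomposition 1: common = {E}, closure = {CE} → lossy.
Decomposition 2: common = {BD}, closure = {BCDE} → lossless.
Decomposition 3: common = {DE}, closure = {CDE} → lossy.

Decomposition 2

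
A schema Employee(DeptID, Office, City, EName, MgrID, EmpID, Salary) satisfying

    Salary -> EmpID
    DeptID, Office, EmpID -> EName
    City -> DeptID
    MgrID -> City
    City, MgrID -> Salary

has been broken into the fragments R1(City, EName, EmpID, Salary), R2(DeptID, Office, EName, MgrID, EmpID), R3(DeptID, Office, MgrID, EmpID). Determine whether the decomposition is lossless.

Chase test. Columns are DeptID, Office, City, EName, MgrID, EmpID, Salary; row i has aⱼ where attribute j ∈ Ri, else bᵢⱼ.
Initial tableau (one row per fragment):
  row 1: b11 b12 a3 a4 b15 a6 a7
  row 2: a1 a2 b23 a4 a5 a6 b27
  row 3: a1 a2 b33 b34 a5 a6 b37
Rows 2 and 3 agree on DeptID, Office, EmpID; apply DeptID, Office, EmpID→EName and equate their EName entries.
Rows 2 and 3 agree on MgrID; apply MgrID→City and equate their City entries.
Rows 2 and 3 agree on City, MgrID; apply City, MgrID→Salary and equate their Salary entries.
No row becomes fully distinguished — the join is lossy.

No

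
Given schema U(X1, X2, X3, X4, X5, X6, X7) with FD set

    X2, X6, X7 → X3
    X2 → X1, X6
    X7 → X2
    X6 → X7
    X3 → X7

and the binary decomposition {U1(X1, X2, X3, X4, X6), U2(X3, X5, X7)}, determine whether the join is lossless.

No

Common attributes: U1 ∩ U2 = {X3}.
Closure of {X3}: X3 → X7 applies, adding X7; X7 → X2 applies, adding X2; X2 → X1, X6 applies, adding X1, X6. So (X3)⁺ = {X1, X2, X3, X6, X7}.
The closure contains neither all of U1 = {X1, X2, X3, X4, X6} nor all of U2 = {X3, X5, X7}, so the common attributes are not a superkey of either fragment. The join is lossy.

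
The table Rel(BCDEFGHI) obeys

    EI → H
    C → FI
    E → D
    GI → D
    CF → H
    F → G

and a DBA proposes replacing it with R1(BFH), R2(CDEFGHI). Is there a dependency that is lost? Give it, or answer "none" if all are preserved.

none

EI → H lies within R2.
C → FI lies within R2.
E → D lies within R2.
GI → D lies within R2.
CF → H lies within R2.
F → G lies within R2.
Every dependency is enforceable on the fragments, so the decomposition is dependency-preserving.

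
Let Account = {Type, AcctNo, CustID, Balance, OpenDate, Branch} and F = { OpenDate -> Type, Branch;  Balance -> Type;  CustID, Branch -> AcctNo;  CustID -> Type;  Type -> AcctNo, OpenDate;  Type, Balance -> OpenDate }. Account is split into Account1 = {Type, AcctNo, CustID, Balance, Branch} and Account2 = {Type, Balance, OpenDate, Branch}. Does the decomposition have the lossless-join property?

Common attributes: Account1 ∩ Account2 = {Type, Balance, Branch}.
Closure of {Type, Balance, Branch}: Type → AcctNo, OpenDate applies, adding AcctNo, OpenDate. So (Type, Balance, Branch)⁺ = {Type, AcctNo, Balance, OpenDate, Branch}.
This closure contains every attribute of Account2, so Account1 ∩ Account2 → Account2. The join is lossless.

Yes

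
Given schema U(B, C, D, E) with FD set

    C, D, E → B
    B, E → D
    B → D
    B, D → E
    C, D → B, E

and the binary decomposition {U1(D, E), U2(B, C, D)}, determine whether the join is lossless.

No

Common attributes: U1 ∩ U2 = {D}.
No dependency enlarges {D}, so (D)⁺ = {D}.
The closure contains neither all of U1 = {D, E} nor all of U2 = {B, C, D}, so the common attributes are not a superkey of either fragment. The join is lossy.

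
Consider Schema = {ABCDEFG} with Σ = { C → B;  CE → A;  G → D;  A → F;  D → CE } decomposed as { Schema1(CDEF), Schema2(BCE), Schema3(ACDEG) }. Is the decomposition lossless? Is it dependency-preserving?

lossless but not dependency-preserving

Lossless test (chase): Rows 1 and 2 agree on C; apply C→B and equate their B entries. Rows 1 and 3 agree on C; apply C→B and equate their B entries. Rows 1 and 2 agree on CE; apply CE→A and equate their A entries. Rows 1 and 3 agree on CE; apply CE→A and equate their A entries. Rows 1 and 2 agree on A; apply A→F and equate their F entries. Rows 1 and 3 agree on A; apply A→F and equate their F entries. Row 3 is now all distinguished symbols — the join is lossless.
Dependency preservation: the restricted closure of {A} across the fragments never reaches {F}, so A → F cannot be enforced without a join — not preserved.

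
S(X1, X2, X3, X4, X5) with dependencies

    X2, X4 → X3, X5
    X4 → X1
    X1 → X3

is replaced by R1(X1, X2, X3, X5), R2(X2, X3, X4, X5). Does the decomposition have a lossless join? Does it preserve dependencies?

Lossless test: (X2, X3, X5)⁺ = {X2, X3, X5}, which is a superkey of neither fragment — lossy.
Dependency preservation: the restricted closure of {X4} across the fragments never reaches {X1}, so X4 → X1 cannot be enforced without a join — not preserved.

lossy and not dependency-preserving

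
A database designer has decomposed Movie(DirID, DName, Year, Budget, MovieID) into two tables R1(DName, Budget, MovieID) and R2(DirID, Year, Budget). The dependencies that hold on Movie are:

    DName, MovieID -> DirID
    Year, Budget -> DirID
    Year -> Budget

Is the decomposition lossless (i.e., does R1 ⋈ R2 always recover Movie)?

No

Common attributes: R1 ∩ R2 = {Budget}.
No dependency enlarges {Budget}, so (Budget)⁺ = {Budget}.
The closure contains neither all of R1 = {DName, Budget, MovieID} nor all of R2 = {DirID, Year, Budget}, so the common attributes are not a superkey of either fragment. The join is lossy.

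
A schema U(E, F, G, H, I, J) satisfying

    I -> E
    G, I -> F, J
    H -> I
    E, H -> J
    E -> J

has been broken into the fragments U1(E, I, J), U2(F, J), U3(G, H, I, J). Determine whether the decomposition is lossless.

No

Chase test. Columns are E, F, G, H, I, J; row i has aⱼ where attribute j ∈ Ui, else bᵢⱼ.
Initial tableau (one row per fragment):
  row 1: a1 b12 b13 b14 a5 a6
  row 2: b21 a2 b23 b24 b25 a6
  row 3: b31 b32 a3 a4 a5 a6
Rows 1 and 3 agree on I; apply I→E and equate their E entries.
No row becomes fully distinguished — the join is lossy.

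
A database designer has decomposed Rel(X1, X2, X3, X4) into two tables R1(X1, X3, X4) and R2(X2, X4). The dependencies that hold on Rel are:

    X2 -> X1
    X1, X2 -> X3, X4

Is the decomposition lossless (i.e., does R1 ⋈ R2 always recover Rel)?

Common attributes: R1 ∩ R2 = {X4}.
No dependency enlarges {X4}, so (X4)⁺ = {X4}.
The closure contains neither all of R1 = {X1, X3, X4} nor all of R2 = {X2, X4}, so the common attributes are not a superkey of either fragment. The join is lossy.

No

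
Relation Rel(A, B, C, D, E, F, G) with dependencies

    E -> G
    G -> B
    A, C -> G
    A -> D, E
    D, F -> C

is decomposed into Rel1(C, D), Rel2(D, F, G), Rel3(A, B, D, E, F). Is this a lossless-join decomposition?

No

Chase test. Columns are A, B, C, D, E, F, G; row i has aⱼ where attribute j ∈ Reli, else bᵢⱼ.
Initial tableau (one row per fragment):
  row 1: b11 b12 a3 a4 b15 b16 b17
  row 2: b21 b22 b23 a4 b25 a6 a7
  row 3: a1 a2 b33 a4 a5 a6 b37
Rows 2 and 3 agree on D, F; apply D, F→C and equate their C entries.
No row becomes fully distinguished — the join is lossy.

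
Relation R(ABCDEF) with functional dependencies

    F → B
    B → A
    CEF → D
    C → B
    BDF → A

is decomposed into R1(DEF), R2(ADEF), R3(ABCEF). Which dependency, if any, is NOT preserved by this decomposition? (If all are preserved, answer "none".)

CEF → D

Check CEF → D: no single fragment contains all of {CDEF}, and the restricted closure of {CEF} across the fragments never reaches {D}.
F → B is preserved.
B → A is preserved.
C → B is preserved.
BDF → A is preserved.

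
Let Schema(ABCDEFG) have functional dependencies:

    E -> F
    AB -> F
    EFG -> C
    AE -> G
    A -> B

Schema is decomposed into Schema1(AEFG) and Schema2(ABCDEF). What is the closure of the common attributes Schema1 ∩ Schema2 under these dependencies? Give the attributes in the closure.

ABCEFG

Schema1 ∩ Schema2 = {AEF}.
AE → G applies, adding G
A → B applies, adding B
EFG → C applies, adding C
Closure: {ABCEFG}.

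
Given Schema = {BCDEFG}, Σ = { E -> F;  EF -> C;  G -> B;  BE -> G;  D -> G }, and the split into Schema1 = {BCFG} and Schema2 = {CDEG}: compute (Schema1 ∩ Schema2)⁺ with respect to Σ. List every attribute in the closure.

Schema1 ∩ Schema2 = {CG}.
G → B applies, adding B
Closure: {BCG}.

BCG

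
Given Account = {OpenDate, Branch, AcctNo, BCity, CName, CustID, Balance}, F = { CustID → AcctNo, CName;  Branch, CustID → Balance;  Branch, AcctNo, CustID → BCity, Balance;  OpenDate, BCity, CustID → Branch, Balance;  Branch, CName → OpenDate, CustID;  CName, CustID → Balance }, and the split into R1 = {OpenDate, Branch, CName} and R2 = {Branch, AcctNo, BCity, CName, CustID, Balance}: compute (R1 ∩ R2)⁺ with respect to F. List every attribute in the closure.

R1 ∩ R2 = {Branch, CName}.
Branch, CName → OpenDate, CustID applies, adding OpenDate, CustID
CName, CustID → Balance applies, adding Balance
CustID → AcctNo, CName applies, adding AcctNo
Branch, AcctNo, CustID → BCity, Balance applies, adding BCity
Closure: {OpenDate, Branch, AcctNo, BCity, CName, CustID, Balance}.

OpenDate, Branch, AcctNo, BCity, CName, CustID, Balance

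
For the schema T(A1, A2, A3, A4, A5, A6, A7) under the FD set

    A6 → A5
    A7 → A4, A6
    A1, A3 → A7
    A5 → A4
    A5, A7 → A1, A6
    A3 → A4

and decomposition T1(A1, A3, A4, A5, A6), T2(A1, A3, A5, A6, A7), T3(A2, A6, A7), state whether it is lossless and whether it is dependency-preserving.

lossy but dependency-preserving

Lossless test (chase): Rows 1 and 3 agree on A6; apply A6→A5 and equate their A5 entries. Rows 2 and 3 agree on A7; apply A7→A4, A6 and equate their A4, A6 entries. Rows 1 and 2 agree on A1, A3; apply A1, A3→A7 and equate their A7 entries. Rows 1 and 2 agree on A5; apply A5→A4 and equate their A4 entries. Rows 1 and 3 agree on A5, A7; apply A5, A7→A1, A6 and equate their A1, A6 entries. No row becomes fully distinguished — the join is lossy.
Dependency preservation: A7 → A4, A6 is not contained in any single fragment, but the restricted closure of its left-hand side across the fragments still reaches the right-hand side; the remaining FDs each lie inside some fragment. All dependencies are preserved.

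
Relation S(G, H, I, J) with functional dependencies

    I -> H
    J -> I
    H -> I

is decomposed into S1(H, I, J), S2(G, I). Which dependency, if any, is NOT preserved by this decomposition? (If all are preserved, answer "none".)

none

I → H lies within S1.
J → I lies within S1.
H → I lies within S1.
Every dependency is enforceable on the fragments, so the decomposition is dependency-preserving.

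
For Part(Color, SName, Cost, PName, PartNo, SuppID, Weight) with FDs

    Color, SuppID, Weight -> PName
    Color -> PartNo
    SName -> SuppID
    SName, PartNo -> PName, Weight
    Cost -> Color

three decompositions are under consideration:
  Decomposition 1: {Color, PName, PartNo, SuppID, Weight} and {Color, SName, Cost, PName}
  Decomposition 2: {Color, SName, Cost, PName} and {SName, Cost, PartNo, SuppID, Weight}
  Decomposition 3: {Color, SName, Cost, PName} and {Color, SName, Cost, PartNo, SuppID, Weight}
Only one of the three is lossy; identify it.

Decomposition 1

Decomposition 1: common = {Color, PName}, closure = {Color, PName, PartNo} → lossy.
Decomposition 2: common = {SName, Cost}, closure = {Color, SName, Cost, PName, PartNo, SuppID, Weight} → lossless.
Decomposition 3: common = {Color, SName, Cost}, closure = {Color, SName, Cost, PName, PartNo, SuppID, Weight} → lossless.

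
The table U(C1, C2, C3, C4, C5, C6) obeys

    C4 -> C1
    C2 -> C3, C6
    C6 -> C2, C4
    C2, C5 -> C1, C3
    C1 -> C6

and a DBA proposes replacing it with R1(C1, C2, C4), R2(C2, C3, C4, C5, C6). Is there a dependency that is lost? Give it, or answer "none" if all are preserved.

none

C4 → C1 lies within R1.
C2 → C3, C6 lies within R2.
C6 → C2, C4 lies within R2.
C2, C5 → C1, C3: restricted closure across fragments reaches C1, C3.
C1 → C6: restricted closure across fragments reaches C6.
Every dependency is enforceable on the fragments, so the decomposition is dependency-preserving.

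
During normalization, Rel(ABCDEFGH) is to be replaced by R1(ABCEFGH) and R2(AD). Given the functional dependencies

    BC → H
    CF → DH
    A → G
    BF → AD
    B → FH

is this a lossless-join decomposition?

No

Common attributes: R1 ∩ R2 = {A}.
Closure of {A}: A → G applies, adding G. So (A)⁺ = {AG}.
The closure contains neither all of R1 = {ABCEFGH} nor all of R2 = {AD}, so the common attributes are not a superkey of either fragment. The join is lossy.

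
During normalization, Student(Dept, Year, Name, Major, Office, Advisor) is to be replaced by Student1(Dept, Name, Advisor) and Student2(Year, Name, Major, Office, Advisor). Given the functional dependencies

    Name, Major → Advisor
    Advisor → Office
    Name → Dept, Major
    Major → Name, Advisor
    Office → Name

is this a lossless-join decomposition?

Common attributes: Student1 ∩ Student2 = {Name, Advisor}.
Closure of {Name, Advisor}: Advisor → Office applies, adding Office; Name → Dept, Major applies, adding Dept, Major. So (Name, Advisor)⁺ = {Dept, Name, Major, Office, Advisor}.
This closure contains every attribute of Student1, so Student1 ∩ Student2 → Student1. The join is lossless.

Yes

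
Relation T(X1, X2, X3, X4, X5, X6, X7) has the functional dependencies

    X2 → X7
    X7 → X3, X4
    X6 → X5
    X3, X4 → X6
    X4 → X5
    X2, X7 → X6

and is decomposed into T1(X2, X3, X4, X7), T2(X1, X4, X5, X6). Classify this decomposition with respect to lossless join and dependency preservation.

lossy and not dependency-preserving

Lossless test: (X4)⁺ = {X4, X5}, which is a superkey of neither fragment — lossy.
Dependency preservation: the restricted closure of {X3, X4} across the fragments never reaches {X6}, so X3, X4 → X6 cannot be enforced without a join — not preserved.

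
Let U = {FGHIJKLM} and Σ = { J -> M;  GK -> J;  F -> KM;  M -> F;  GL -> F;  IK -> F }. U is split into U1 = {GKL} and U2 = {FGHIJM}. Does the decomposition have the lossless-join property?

No

Common attributes: U1 ∩ U2 = {G}.
No dependency enlarges {G}, so (G)⁺ = {G}.
The closure contains neither all of U1 = {GKL} nor all of U2 = {FGHIJM}, so the common attributes are not a superkey of either fragment. The join is lossy.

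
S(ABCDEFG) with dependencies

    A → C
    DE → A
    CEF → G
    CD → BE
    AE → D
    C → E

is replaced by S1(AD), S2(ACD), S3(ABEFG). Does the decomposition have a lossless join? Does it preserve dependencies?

lossless but not dependency-preserving

Lossless test (chase): Rows 1 and 2 agree on A; apply A→C and equate their C entries. Rows 1 and 3 agree on A; apply A→C and equate their C entries. Rows 1 and 2 agree on CD; apply CD→BE and equate their BE entries. Rows 1 and 3 agree on C; apply C→E and equate their E entries. Rows 1 and 3 agree on AE; apply AE→D and equate their D entries. Rows 1 and 3 agree on CD; apply CD→BE and equate their BE entries. Row 3 is now all distinguished symbols — the join is lossless.
Dependency preservation: the restricted closure of {DE} across the fragments never reaches {A}, so DE → A cannot be enforced without a join — not preserved.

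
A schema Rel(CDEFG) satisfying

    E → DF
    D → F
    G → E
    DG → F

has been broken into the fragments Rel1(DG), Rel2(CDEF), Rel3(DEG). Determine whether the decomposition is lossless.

No

Chase test. Columns are CDEFG; row i has aⱼ where attribute j ∈ Reli, else bᵢⱼ.
Initial tableau (one row per fragment):
  row 1: b11 a2 b13 b14 a5
  row 2: a1 a2 a3 a4 b25
  row 3: b31 a2 a3 b34 a5
Rows 2 and 3 agree on E; apply E→DF and equate their DF entries.
Rows 1 and 2 agree on D; apply D→F and equate their F entries.
Rows 1 and 3 agree on G; apply G→E and equate their E entries.
No row becomes fully distinguished — the join is lossy.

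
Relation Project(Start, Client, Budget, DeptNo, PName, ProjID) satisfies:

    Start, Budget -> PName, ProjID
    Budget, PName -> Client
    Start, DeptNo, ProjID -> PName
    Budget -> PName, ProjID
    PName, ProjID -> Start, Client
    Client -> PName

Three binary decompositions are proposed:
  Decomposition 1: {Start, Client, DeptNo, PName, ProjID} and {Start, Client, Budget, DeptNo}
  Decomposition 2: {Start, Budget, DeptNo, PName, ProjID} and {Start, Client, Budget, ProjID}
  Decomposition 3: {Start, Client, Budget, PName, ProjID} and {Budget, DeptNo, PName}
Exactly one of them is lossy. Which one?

Decomposition 1

Decomposition 1: common = {Start, Client, DeptNo}, closure = {Start, Client, DeptNo, PName} → lossy.
Decomposition 2: common = {Start, Budget, ProjID}, closure = {Start, Client, Budget, PName, ProjID} → lossless.
Decomposition 3: common = {Budget, PName}, closure = {Start, Client, Budget, PName, ProjID} → lossless.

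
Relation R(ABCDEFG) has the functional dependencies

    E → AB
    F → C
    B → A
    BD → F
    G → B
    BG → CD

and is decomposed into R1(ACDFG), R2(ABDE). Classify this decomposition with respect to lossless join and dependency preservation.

lossy and not dependency-preserving

Lossless test: (AD)⁺ = {AD}, which is a superkey of neither fragment — lossy.
Dependency preservation: the restricted closure of {BD} across the fragments never reaches {F}, so BD → F cannot be enforced without a join — not preserved.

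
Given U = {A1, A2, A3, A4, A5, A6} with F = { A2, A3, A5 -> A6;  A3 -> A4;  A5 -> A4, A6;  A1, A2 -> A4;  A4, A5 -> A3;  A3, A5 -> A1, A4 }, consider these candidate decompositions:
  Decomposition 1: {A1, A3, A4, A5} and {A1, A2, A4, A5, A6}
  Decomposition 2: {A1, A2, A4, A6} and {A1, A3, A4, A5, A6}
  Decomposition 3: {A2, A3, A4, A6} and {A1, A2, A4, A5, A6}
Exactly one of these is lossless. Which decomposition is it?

Decomposition 1

Decomposition 1: common = {A1, A4, A5}, closure = {A1, A3, A4, A5, A6} → lossless.
Decomposition 2: common = {A1, A4, A6}, closure = {A1, A4, A6} → lossy.
Decomposition 3: common = {A2, A4, A6}, closure = {A2, A4, A6} → lossy.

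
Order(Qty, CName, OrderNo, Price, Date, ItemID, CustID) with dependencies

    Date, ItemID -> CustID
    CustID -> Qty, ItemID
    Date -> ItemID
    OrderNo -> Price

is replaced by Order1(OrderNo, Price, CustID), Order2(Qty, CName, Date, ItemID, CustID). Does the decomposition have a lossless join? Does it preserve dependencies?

Lossless test: (CustID)⁺ = {Qty, ItemID, CustID}, which is a superkey of neither fragment — lossy.
Dependency preservation: every FD's attributes lie within a single fragment, so each can be enforced locally — preserved.

lossy but dependency-preserving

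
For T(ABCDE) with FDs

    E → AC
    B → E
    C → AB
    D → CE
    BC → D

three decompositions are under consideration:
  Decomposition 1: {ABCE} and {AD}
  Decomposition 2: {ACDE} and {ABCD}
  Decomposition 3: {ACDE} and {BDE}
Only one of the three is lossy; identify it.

Decomposition 1: common = {A}, closure = {A} → lossy.
Decomposition 2: common = {ACD}, closure = {ABCDE} → lossless.
Decomposition 3: common = {DE}, closure = {ABCDE} → lossless.

Decomposition 1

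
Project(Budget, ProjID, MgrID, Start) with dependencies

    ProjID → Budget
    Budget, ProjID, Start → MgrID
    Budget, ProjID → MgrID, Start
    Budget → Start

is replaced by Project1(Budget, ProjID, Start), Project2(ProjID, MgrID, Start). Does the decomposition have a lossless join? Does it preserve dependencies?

Lossless test: (ProjID, Start)⁺ = {Budget, ProjID, MgrID, Start}, which contains all of one fragment — lossless.
Dependency preservation: Budget, ProjID, Start → MgrID; Budget, ProjID → MgrID, Start are not contained in any single fragment, but the restricted closure of each left-hand side across the fragments still reaches the right-hand side; the remaining FDs each lie inside some fragment. All dependencies are preserved.

lossless and dependency-preserving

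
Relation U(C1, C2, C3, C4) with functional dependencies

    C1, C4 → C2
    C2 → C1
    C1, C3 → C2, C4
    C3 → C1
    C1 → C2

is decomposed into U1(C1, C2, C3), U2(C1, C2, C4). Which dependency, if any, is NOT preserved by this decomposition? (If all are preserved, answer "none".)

C1, C3 → C2, C4

Check C1, C3 → C2, C4: no single fragment contains all of {C1, C2, C3, C4}, and the restricted closure of {C1, C3} across the fragments never reaches {C2, C4}.
C1, C4 → C2 is preserved.
C2 → C1 is preserved.
C3 → C1 is preserved.
C1 → C2 is preserved.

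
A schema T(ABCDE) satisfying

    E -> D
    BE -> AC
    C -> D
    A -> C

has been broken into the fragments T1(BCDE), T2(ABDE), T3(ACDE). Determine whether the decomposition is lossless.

Chase test. Columns are ABCDE; row i has aⱼ where attribute j ∈ Ti, else bᵢⱼ.
Initial tableau (one row per fragment):
  row 1: b11 a2 a3 a4 a5
  row 2: a1 a2 b23 a4 a5
  row 3: a1 b32 a3 a4 a5
Rows 1 and 2 agree on BE; apply BE→AC and equate their AC entries.
Row 1 is now all distinguished symbols — the join is lossless.

Yes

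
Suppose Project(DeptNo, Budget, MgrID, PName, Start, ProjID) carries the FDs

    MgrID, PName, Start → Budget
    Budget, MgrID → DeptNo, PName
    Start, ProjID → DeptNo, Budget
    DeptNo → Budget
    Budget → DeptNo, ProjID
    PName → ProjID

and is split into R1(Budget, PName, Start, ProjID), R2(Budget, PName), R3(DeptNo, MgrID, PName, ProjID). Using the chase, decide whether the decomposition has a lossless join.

Chase test. Columns are DeptNo, Budget, MgrID, PName, Start, ProjID; row i has aⱼ where attribute j ∈ Ri, else bᵢⱼ.
Initial tableau (one row per fragment):
  row 1: b11 a2 b13 a4 a5 a6
  row 2: b21 a2 b23 a4 b25 b26
  row 3: a1 b32 a3 a4 b35 a6
Rows 1 and 2 agree on Budget; apply Budget→DeptNo, ProjID and equate their DeptNo, ProjID entries.
No row becomes fully distinguished — the join is lossy.

No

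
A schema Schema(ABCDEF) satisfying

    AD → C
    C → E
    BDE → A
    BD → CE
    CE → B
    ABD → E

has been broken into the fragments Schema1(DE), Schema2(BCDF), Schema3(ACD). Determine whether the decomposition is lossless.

No

Chase test. Columns are ABCDEF; row i has aⱼ where attribute j ∈ Schemai, else bᵢⱼ.
Initial tableau (one row per fragment):
  row 1: b11 b12 b13 a4 a5 b16
  row 2: b21 a2 a3 a4 b25 a6
  row 3: a1 b32 a3 a4 b35 b36
Rows 2 and 3 agree on C; apply C→E and equate their E entries.
Rows 2 and 3 agree on CE; apply CE→B and equate their B entries.
Rows 2 and 3 agree on BDE; apply BDE→A and equate their A entries.
No row becomes fully distinguished — the join is lossy.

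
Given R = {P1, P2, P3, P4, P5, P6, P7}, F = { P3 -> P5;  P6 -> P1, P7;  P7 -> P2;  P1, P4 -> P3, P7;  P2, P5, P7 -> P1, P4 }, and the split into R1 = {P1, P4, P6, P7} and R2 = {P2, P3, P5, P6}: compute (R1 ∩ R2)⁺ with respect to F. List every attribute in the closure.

P1, P2, P6, P7

R1 ∩ R2 = {P6}.
P6 → P1, P7 applies, adding P1, P7
P7 → P2 applies, adding P2
Closure: {P1, P2, P6, P7}.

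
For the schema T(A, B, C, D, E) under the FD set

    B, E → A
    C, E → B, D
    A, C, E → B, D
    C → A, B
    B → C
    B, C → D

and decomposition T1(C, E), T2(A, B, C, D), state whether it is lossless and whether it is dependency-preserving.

lossless and dependency-preserving

Lossless test: (C)⁺ = {A, B, C, D}, which contains all of one fragment — lossless.
Dependency preservation: B, E → A; C, E → B, D; A, C, E → B, D are not contained in any single fragment, but the restricted closure of each left-hand side across the fragments still reaches the right-hand side; the remaining FDs each lie inside some fragment. All dependencies are preserved.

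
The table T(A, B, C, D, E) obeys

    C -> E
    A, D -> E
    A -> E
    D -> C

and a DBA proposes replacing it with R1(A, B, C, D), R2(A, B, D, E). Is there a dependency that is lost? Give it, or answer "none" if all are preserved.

C -> E

Check C → E: no single fragment contains all of {C, E}, and the restricted closure of {C} across the fragments never reaches {E}.
A, D → E is preserved.
A → E is preserved.
D → C is preserved.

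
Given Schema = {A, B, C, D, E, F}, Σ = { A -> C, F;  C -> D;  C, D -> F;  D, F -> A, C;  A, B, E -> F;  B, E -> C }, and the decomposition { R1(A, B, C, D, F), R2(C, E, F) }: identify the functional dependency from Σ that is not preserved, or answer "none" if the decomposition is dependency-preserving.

B, E -> C

Check B, E → C: no single fragment contains all of {B, C, E}, and the restricted closure of {B, E} across the fragments never reaches {C}.
A → C, F is preserved.
C → D is preserved.
C, D → F is preserved.
D, F → A, C is preserved.
A, B, E → F is preserved.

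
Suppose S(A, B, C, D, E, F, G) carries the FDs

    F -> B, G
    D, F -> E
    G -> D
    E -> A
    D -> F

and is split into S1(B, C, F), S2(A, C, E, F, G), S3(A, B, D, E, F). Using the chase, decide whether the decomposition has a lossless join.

Yes

Chase test. Columns are A, B, C, D, E, F, G; row i has aⱼ where attribute j ∈ Si, else bᵢⱼ.
Initial tableau (one row per fragment):
  row 1: b11 a2 a3 b14 b15 a6 b17
  row 2: a1 b22 a3 b24 a5 a6 a7
  row 3: a1 a2 b33 a4 a5 a6 b37
Rows 1 and 2 agree on F; apply F→B, G and equate their B, G entries.
Rows 1 and 3 agree on F; apply F→B, G and equate their B, G entries.
Rows 1 and 2 agree on G; apply G→D and equate their D entries.
Rows 1 and 3 agree on G; apply G→D and equate their D entries.
Rows 1 and 2 agree on D, F; apply D, F→E and equate their E entries.
Rows 1 and 2 agree on E; apply E→A and equate their A entries.
Row 1 is now all distinguished symbols — the join is lossless.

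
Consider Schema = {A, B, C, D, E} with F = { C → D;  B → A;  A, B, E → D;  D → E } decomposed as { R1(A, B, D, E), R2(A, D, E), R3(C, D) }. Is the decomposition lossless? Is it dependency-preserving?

Lossless test (chase): Rows 1 and 3 agree on D; apply D→E and equate their E entries. No row becomes fully distinguished — the join is lossy.
Dependency preservation: every FD's attributes lie within a single fragment, so each can be enforced locally — preserved.

lossy but dependency-preserving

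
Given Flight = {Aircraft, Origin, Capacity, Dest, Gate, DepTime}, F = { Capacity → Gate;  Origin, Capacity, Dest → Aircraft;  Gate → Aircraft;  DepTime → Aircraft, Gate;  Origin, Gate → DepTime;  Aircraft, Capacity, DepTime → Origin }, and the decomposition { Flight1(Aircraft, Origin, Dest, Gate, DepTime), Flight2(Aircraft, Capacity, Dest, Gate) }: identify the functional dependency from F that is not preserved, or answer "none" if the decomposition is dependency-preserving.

Aircraft, Capacity, DepTime → Origin

Check Aircraft, Capacity, DepTime → Origin: no single fragment contains all of {Aircraft, Origin, Capacity, DepTime}, and the restricted closure of {Aircraft, Capacity, DepTime} across the fragments never reaches {Origin}.
Capacity → Gate is preserved.
Origin, Capacity, Dest → Aircraft is preserved.
Gate → Aircraft is preserved.
DepTime → Aircraft, Gate is preserved.
Origin, Gate → DepTime is preserved.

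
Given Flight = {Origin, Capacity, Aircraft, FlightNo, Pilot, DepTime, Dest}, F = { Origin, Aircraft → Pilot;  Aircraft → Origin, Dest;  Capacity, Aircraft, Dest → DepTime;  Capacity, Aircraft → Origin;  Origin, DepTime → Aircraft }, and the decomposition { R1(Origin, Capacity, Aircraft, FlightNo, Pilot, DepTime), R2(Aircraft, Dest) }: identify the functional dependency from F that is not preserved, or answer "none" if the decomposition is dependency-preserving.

Origin, Aircraft → Pilot lies within R1.
Aircraft → Origin, Dest: restricted closure across fragments reaches Origin, Dest.
Capacity, Aircraft, Dest → DepTime: restricted closure across fragments reaches DepTime.
Capacity, Aircraft → Origin lies within R1.
Origin, DepTime → Aircraft lies within R1.
Every dependency is enforceable on the fragments, so the decomposition is dependency-preserving.

none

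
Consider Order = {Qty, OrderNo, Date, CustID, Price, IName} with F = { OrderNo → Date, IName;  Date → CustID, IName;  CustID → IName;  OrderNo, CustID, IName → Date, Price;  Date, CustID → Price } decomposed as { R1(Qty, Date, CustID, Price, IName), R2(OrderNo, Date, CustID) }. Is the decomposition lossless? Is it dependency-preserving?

Lossless test: (Date, CustID)⁺ = {Date, CustID, Price, IName}, which is a superkey of neither fragment — lossy.
Dependency preservation: OrderNo → Date, IName; OrderNo, CustID, IName → Date, Price are not contained in any single fragment, but the restricted closure of each left-hand side across the fragments still reaches the right-hand side; the remaining FDs each lie inside some fragment. All dependencies are preserved.

lossy but dependency-preserving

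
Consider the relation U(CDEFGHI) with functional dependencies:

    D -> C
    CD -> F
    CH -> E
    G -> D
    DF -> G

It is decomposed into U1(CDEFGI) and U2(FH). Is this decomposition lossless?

Common attributes: U1 ∩ U2 = {F}.
No dependency enlarges {F}, so (F)⁺ = {F}.
The closure contains neither all of U1 = {CDEFGI} nor all of U2 = {FH}, so the common attributes are not a superkey of either fragment. The join is lossy.

No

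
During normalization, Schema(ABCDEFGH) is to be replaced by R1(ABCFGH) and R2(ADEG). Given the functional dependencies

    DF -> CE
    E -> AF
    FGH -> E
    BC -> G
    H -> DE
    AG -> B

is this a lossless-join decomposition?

Common attributes: R1 ∩ R2 = {AG}.
Closure of {AG}: AG → B applies, adding B. So (AG)⁺ = {ABG}.
The closure contains neither all of R1 = {ABCFGH} nor all of R2 = {ADEG}, so the common attributes are not a superkey of either fragment. The join is lossy.

No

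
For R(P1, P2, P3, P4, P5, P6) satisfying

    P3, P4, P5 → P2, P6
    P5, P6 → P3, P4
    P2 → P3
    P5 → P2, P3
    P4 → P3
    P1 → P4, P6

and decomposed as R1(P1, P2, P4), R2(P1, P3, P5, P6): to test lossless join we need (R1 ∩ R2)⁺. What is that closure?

R1 ∩ R2 = {P1}.
P1 → P4, P6 applies, adding P4, P6
P4 → P3 applies, adding P3
Closure: {P1, P3, P4, P6}.

P1, P3, P4, P6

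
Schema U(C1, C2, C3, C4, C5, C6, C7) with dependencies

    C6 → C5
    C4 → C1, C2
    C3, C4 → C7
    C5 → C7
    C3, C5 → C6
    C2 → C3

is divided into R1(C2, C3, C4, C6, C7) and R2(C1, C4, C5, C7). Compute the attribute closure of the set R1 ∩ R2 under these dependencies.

R1 ∩ R2 = {C4, C7}.
C4 → C1, C2 applies, adding C1, C2
C2 → C3 applies, adding C3
Closure: {C1, C2, C3, C4, C7}.

C1, C2, C3, C4, C7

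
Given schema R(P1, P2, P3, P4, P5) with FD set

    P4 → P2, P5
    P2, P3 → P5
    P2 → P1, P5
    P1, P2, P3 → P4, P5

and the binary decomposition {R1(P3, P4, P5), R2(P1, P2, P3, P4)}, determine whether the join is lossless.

Yes

Common attributes: R1 ∩ R2 = {P3, P4}.
Closure of {P3, P4}: P4 → P2, P5 applies, adding P2, P5; P2 → P1, P5 applies, adding P1. So (P3, P4)⁺ = {P1, P2, P3, P4, P5}.
This closure contains every attribute of R1, so R1 ∩ R2 → R1. The join is lossless.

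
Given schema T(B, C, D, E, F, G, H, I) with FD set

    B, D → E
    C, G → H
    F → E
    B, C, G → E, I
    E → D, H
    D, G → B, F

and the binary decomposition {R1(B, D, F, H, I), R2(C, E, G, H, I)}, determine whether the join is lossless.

Common attributes: R1 ∩ R2 = {H, I}.
No dependency enlarges {H, I}, so (H, I)⁺ = {H, I}.
The closure contains neither all of R1 = {B, D, F, H, I} nor all of R2 = {C, E, G, H, I}, so the common attributes are not a superkey of either fragment. The join is lossy.

No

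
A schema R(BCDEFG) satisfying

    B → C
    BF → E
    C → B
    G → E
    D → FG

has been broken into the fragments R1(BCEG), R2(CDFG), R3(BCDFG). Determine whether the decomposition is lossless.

Yes

Chase test. Columns are BCDEFG; row i has aⱼ where attribute j ∈ Ri, else bᵢⱼ.
Initial tableau (one row per fragment):
  row 1: a1 a2 b13 a4 b15 a6
  row 2: b21 a2 a3 b24 a5 a6
  row 3: a1 a2 a3 b34 a5 a6
Rows 1 and 2 agree on C; apply C→B and equate their B entries.
Rows 1 and 2 agree on G; apply G→E and equate their E entries.
Rows 1 and 3 agree on G; apply G→E and equate their E entries.
Row 2 is now all distinguished symbols — the join is lossless.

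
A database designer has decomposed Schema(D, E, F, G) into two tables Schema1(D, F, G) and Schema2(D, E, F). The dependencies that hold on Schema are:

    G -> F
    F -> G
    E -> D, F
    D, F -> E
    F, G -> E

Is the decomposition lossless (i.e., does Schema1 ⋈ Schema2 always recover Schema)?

Yes

Common attributes: Schema1 ∩ Schema2 = {D, F}.
Closure of {D, F}: F → G applies, adding G; D, F → E applies, adding E. So (D, F)⁺ = {D, E, F, G}.
This closure contains every attribute of Schema1, so Schema1 ∩ Schema2 → Schema1. The join is lossless.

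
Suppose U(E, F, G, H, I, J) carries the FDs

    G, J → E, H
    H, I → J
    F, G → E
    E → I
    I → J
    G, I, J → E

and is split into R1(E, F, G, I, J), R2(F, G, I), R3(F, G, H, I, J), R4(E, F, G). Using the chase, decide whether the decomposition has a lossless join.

Chase test. Columns are E, F, G, H, I, J; row i has aⱼ where attribute j ∈ Ri, else bᵢⱼ.
Initial tableau (one row per fragment):
  row 1: a1 a2 a3 b14 a5 a6
  row 2: b21 a2 a3 b24 a5 b26
  row 3: b31 a2 a3 a4 a5 a6
  row 4: a1 a2 a3 b44 b45 b46
Rows 1 and 3 agree on G, J; apply G, J→E, H and equate their E, H entries.
Rows 1 and 2 agree on F, G; apply F, G→E and equate their E entries.
Rows 1 and 4 agree on E; apply E→I and equate their I entries.
Rows 1 and 2 agree on I; apply I→J and equate their J entries.
Rows 1 and 4 agree on I; apply I→J and equate their J entries.
Rows 1 and 2 agree on G, J; apply G, J→E, H and equate their E, H entries.
Rows 1 and 4 agree on G, J; apply G, J→E, H and equate their E, H entries.
Row 1 is now all distinguished symbols — the join is lossless.

Yes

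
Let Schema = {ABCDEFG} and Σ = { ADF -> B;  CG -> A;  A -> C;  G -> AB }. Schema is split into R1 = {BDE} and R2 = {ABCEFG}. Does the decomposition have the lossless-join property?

No

Common attributes: R1 ∩ R2 = {BE}.
No dependency enlarges {BE}, so (BE)⁺ = {BE}.
The closure contains neither all of R1 = {BDE} nor all of R2 = {ABCEFG}, so the common attributes are not a superkey of either fragment. The join is lossy.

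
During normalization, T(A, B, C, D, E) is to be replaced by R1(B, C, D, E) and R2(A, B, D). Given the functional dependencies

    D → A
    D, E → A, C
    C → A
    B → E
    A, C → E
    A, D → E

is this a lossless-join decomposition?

Common attributes: R1 ∩ R2 = {B, D}.
Closure of {B, D}: D → A applies, adding A; B → E applies, adding E; D, E → A, C applies, adding C. So (B, D)⁺ = {A, B, C, D, E}.
This closure contains every attribute of R1, so R1 ∩ R2 → R1. The join is lossless.

Yes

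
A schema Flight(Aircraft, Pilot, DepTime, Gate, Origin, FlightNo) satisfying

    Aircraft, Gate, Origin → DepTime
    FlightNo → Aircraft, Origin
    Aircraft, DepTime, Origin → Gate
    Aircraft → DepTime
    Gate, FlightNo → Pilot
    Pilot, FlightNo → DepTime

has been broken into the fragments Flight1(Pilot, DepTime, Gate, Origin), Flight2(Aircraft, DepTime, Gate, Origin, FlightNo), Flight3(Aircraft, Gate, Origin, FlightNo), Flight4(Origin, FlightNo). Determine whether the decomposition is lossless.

Chase test. Columns are Aircraft, Pilot, DepTime, Gate, Origin, FlightNo; row i has aⱼ where attribute j ∈ Flighti, else bᵢⱼ.
Initial tableau (one row per fragment):
  row 1: b11 a2 a3 a4 a5 b16
  row 2: a1 b22 a3 a4 a5 a6
  row 3: a1 b32 b33 a4 a5 a6
  row 4: b41 b42 b43 b44 a5 a6
Rows 2 and 3 agree on Aircraft, Gate, Origin; apply Aircraft, Gate, Origin→DepTime and equate their DepTime entries.
Rows 2 and 4 agree on FlightNo; apply FlightNo→Aircraft, Origin and equate their Aircraft, Origin entries.
Rows 2 and 4 agree on Aircraft; apply Aircraft→DepTime and equate their DepTime entries.
Rows 2 and 3 agree on Gate, FlightNo; apply Gate, FlightNo→Pilot and equate their Pilot entries.
Rows 2 and 4 agree on Aircraft, DepTime, Origin; apply Aircraft, DepTime, Origin→Gate and equate their Gate entries.
Rows 2 and 4 agree on Gate, FlightNo; apply Gate, FlightNo→Pilot and equate their Pilot entries.
No row becomes fully distinguished — the join is lossy.

No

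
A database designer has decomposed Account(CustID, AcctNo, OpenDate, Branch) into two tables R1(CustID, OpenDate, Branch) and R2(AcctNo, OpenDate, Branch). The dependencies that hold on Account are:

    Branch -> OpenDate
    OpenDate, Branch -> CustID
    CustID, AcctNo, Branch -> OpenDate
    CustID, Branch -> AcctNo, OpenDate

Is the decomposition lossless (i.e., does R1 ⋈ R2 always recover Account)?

Yes

Common attributes: R1 ∩ R2 = {OpenDate, Branch}.
Closure of {OpenDate, Branch}: OpenDate, Branch → CustID applies, adding CustID; CustID, Branch → AcctNo, OpenDate applies, adding AcctNo. So (OpenDate, Branch)⁺ = {CustID, AcctNo, OpenDate, Branch}.
This closure contains every attribute of R1, so R1 ∩ R2 → R1. The join is lossless.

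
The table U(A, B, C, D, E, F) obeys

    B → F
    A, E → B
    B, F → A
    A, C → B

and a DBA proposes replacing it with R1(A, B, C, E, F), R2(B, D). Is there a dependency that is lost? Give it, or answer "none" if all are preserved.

B → F lies within R1.
A, E → B lies within R1.
B, F → A lies within R1.
A, C → B lies within R1.
Every dependency is enforceable on the fragments, so the decomposition is dependency-preserving.

none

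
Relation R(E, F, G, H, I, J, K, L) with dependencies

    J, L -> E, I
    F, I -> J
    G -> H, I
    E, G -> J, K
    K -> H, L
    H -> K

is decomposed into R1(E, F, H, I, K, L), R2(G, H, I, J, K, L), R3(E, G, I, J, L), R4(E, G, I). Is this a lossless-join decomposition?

Chase test. Columns are E, F, G, H, I, J, K, L; row i has aⱼ where attribute j ∈ Ri, else bᵢⱼ.
Initial tableau (one row per fragment):
  row 1: a1 a2 b13 a4 a5 b16 a7 a8
  row 2: b21 b22 a3 a4 a5 a6 a7 a8
  row 3: a1 b32 a3 b34 a5 a6 b37 a8
  row 4: a1 b42 a3 b44 a5 b46 b47 b48
Rows 2 and 3 agree on J, L; apply J, L→E, I and equate their E, I entries.
Rows 2 and 3 agree on G; apply G→H, I and equate their H, I entries.
Rows 2 and 4 agree on G; apply G→H, I and equate their H, I entries.
Rows 2 and 3 agree on E, G; apply E, G→J, K and equate their J, K entries.
Rows 2 and 4 agree on E, G; apply E, G→J, K and equate their J, K entries.
Rows 1 and 4 agree on K; apply K→H, L and equate their H, L entries.
No row becomes fully distinguished — the join is lossy.

No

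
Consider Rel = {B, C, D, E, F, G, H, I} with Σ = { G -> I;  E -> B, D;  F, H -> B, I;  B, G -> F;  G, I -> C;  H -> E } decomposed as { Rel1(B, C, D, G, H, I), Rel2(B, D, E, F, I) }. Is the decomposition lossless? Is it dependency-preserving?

lossy and not dependency-preserving

Lossless test: (B, D, I)⁺ = {B, D, I}, which is a superkey of neither fragment — lossy.
Dependency preservation: the restricted closure of {F, H} across the fragments never reaches {B, I}, so F, H → B, I cannot be enforced without a join — not preserved.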